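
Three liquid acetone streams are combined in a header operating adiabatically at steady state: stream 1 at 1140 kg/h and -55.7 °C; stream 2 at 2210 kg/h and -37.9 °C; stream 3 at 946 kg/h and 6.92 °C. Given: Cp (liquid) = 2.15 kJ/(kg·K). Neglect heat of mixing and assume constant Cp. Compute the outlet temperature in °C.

Energy balance with Q = 0: Σ ṁᵢCp,ᵢ(T_out − Tᵢ) = 0
Σ ṁᵢCp,ᵢTᵢ = 1140×2.15×-55.7 + 2210×2.15×-37.9 + 946×2.15×6.92 = -302530
Σ ṁᵢCp,ᵢ = 1140×2.15 + 2210×2.15 + 946×2.15 = 9236.4
T_out = -302530 / 9236.4 = -32.754 °C

T_out = -32.8 °C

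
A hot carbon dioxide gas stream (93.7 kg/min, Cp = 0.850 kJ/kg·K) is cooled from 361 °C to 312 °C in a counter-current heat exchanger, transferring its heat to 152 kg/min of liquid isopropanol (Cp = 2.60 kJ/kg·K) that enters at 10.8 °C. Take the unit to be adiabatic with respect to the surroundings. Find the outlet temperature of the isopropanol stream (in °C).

Heat released by hot stream: Q = 93.7 × 0.850 × (361 − 312) = 3902.6 kJ/min
Energy balance on cold side (adiabatic exchanger): Q = ṁ_c·Cp_c·(T_c,out − T_c,in)
T_c,out = 10.8 + 3902.6/(152 × 2.60) = 20.675 °C

T_c,out = 20.7 °C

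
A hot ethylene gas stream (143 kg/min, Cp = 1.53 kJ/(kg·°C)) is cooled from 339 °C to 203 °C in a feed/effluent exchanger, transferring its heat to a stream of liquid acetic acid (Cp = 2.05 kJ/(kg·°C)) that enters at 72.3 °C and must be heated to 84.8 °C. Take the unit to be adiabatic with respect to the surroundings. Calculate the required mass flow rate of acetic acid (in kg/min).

ṁ_c = 1160 kg/min

Heat released by hot stream: Q = 143 × 1.53 × (339 − 203) = 29755 kJ/min
Energy balance on cold side (adiabatic exchanger): Q = ṁ_c·Cp_c·(T_c,out − T_c,in)
ṁ_c = 29755 / [2.05 × (84.8 − 72.3)] = 1161.2 kg/min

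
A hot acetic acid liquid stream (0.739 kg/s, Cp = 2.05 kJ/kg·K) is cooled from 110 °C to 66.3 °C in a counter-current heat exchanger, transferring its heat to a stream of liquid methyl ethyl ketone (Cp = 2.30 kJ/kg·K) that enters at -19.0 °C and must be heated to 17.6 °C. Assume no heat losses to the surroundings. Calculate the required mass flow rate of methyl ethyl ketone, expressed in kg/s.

ṁ_c = 0.786 kg/s

Heat released by hot stream: Q = 0.739 × 2.05 × (110 − 66.3) = 66.203 kJ/s
Energy balance on cold side (adiabatic exchanger): Q = ṁ_c·Cp_c·(T_c,out − T_c,in)
ṁ_c = 66.203 / [2.30 × (17.6 − -19.0)] = 0.78645 kg/s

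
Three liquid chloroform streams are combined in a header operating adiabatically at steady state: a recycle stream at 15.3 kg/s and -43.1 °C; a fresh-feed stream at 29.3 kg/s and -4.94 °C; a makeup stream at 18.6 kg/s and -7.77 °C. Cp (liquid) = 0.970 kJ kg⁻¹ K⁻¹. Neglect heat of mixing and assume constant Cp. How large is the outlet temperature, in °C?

T_out = -15.0 °C

Energy balance with Q = 0: Σ ṁᵢCp,ᵢ(T_out − Tᵢ) = 0
Σ ṁᵢCp,ᵢTᵢ = 15.3×0.970×-43.1 + 29.3×0.970×-4.94 + 18.6×0.970×-7.77 = -920.23
Σ ṁᵢCp,ᵢ = 15.3×0.970 + 29.3×0.970 + 18.6×0.970 = 61.304
T_out = -920.23 / 61.304 = -15.011 °C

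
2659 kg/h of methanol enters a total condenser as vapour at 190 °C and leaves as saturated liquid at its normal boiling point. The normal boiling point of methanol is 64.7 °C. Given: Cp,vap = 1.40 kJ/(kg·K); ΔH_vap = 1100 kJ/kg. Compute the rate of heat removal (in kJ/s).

vapour 190→64.7 °C: -175.42 kJ/kg
condensation at 64.7 °C: -1100 kJ/kg
Δh = -175.42 + -1100 = -1275.4 kJ/kg
Q = ṁ·Δh = 2659 kg/h × -1275.4 kJ/kg = -3.3913e+06 kJ/h
|Q| = 942.04 kW

Q_c = 942 kJ/s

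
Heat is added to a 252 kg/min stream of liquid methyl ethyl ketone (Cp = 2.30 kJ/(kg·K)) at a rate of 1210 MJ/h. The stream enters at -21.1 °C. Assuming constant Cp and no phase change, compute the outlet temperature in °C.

T_out = 13.7 °C

Q = 1210 MJ/h = 20167 kJ/min
ΔT = Q/(ṁ·Cp) = 20167/(252×2.30) = 34.794 K
T_out = -21.1 + 34.794 = 13.694 °C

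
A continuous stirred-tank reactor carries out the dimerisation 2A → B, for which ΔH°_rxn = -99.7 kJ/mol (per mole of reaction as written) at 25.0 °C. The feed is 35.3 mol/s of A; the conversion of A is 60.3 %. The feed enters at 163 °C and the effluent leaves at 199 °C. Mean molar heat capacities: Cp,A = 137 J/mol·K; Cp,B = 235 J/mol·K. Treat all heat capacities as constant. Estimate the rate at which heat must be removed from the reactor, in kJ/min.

Q_out = 57600 kJ/min

Extent of reaction ξ = 0.603 × 35.3 / 2 = 10.643 mol/s
Reaction term: ξ·ΔH°_rxn = 10.643 × -99.7 = -1061.1 kJ/s
Sensible, feed 163→25 °C: -667.38 kJ/s
Outlet flows (mol/s): A 14.014, B 10.643
Sensible, products 25→199 °C: 769.26 kJ/s
Q = ΔH = -959.23 kJ/s = -959.23 kW
Heat removed = 57554 kJ/min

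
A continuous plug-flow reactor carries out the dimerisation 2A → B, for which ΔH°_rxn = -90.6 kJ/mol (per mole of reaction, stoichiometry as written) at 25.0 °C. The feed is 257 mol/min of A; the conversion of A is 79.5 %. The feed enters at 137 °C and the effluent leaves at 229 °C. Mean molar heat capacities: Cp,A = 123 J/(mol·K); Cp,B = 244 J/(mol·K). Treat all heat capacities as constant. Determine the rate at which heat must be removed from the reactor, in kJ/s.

Q_out = 106 kJ/s

Extent of reaction ξ = 0.795 × 257 / 2 = 102.16 mol/min
Reaction term: ξ·ΔH°_rxn = 102.16 × -90.6 = -9255.5 kJ/min
Sensible, feed 137→25 °C: -3540.4 kJ/min
Outlet flows (mol/min): A 52.685, B 102.16
Sensible, products 25→229 °C: 6407 kJ/min
Q = ΔH = -6388.9 kJ/min = -106.48 kW
Heat removed = 106.48 kJ/s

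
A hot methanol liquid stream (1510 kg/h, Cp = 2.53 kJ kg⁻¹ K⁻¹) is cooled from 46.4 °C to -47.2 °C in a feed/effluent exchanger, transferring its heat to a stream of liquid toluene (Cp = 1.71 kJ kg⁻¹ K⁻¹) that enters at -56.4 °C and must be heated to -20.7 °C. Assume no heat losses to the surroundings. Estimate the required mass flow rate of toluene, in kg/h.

Heat released by hot stream: Q = 1510 × 2.53 × (46.4 − -47.2) = 357580 kJ/h
Energy balance on cold side (adiabatic exchanger): Q = ṁ_c·Cp_c·(T_c,out − T_c,in)
ṁ_c = 357580 / [1.71 × (-20.7 − -56.4)] = 5857.5 kg/h

ṁ_c = 5860 kg/h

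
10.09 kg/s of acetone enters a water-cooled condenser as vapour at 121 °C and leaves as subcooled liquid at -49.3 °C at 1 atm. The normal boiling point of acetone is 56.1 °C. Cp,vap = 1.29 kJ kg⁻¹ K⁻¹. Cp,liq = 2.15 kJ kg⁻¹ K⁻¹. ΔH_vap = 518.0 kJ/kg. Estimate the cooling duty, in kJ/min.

vapour 121→56.1 °C: -83.721 kJ/kg
condensation at 56.1 °C: -518 kJ/kg
liquid 56.1→-49.3 °C: -226.61 kJ/kg
Δh = -83.721 + -518 + -226.61 = -828.33 kJ/kg
Q = ṁ·Δh = 10.09 kg/s × -828.33 kJ/kg = -8357.9 kJ/s
|Q| = 8357.9 kW = 501470 kJ/min

Q_c = 501000 kJ/min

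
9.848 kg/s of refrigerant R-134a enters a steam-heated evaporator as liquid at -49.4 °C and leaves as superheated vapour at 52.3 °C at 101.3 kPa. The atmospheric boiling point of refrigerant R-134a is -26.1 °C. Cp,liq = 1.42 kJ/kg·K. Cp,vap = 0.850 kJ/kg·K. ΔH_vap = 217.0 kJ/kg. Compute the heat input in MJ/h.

Q = 11200 MJ/h

liquid -49.4→-26.1 °C: 33.086 kJ/kg
vaporisation at -26.1 °C: 217 kJ/kg
vapour -26.1→52.3 °C: 66.64 kJ/kg
Δh = 33.086 + 217 + 66.64 = 316.73 kJ/kg
Q = ṁ·Δh = 9.848 kg/s × 316.73 kJ/kg = 3119.1 kJ/s
|Q| = 3119.1 kW = 11229 MJ/h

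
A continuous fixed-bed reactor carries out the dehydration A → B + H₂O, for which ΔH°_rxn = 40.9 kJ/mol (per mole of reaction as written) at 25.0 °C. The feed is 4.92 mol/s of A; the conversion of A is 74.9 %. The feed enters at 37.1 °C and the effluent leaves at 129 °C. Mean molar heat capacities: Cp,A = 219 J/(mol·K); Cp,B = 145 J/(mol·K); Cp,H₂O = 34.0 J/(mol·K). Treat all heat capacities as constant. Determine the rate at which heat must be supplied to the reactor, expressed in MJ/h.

Q_in = 844 MJ/h

Extent of reaction ξ = 0.749 × 4.92 = 3.6851 mol/s
Reaction term: ξ·ΔH°_rxn = 3.6851 × 40.9 = 150.72 kJ/s
Sensible, feed 37.1→25 °C: -13.038 kJ/s
Outlet flows (mol/s): A 1.2349, B 3.6851, H₂O 3.6851
Sensible, products 25→129 °C: 96.728 kJ/s
Q = ΔH = 234.41 kJ/s = 234.41 kW
Heat supplied = 843.88 MJ/h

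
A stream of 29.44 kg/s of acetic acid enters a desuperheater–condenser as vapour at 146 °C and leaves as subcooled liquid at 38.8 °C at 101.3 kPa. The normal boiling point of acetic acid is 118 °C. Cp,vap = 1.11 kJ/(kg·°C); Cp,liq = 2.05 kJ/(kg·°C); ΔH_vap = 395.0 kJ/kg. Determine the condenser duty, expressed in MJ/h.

vapour 146→118 °C: -31.08 kJ/kg
condensation at 118 °C: -395 kJ/kg
liquid 118→38.8 °C: -162.36 kJ/kg
Δh = -31.08 + -395 + -162.36 = -588.44 kJ/kg
Q = ṁ·Δh = 29.44 kg/s × -588.44 kJ/kg = -17324 kJ/s
|Q| = 17324 kW = 62365 MJ/h

Q_c = 62400 MJ/h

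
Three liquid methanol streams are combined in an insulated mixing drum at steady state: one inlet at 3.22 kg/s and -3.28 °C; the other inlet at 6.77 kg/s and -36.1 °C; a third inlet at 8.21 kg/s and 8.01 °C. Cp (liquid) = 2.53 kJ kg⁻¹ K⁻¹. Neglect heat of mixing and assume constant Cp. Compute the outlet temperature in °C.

T_out = -10.4 °C

Adiabatic, steady state ⇒ Σ ṁᵢCp,ᵢ(T_out − Tᵢ) = 0
T_out = Σ ṁᵢCp,ᵢTᵢ / Σ ṁᵢCp,ᵢ
      = -478.67 / 46.046 = -10.395 °C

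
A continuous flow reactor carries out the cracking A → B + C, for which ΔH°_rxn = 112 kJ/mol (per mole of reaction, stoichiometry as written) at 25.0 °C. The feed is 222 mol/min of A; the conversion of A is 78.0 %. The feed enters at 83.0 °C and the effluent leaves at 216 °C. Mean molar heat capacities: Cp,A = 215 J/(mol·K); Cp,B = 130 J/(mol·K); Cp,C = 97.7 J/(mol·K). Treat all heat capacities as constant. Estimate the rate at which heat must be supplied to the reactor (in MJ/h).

Extent of reaction ξ = 0.780 × 222 = 173.16 mol/min
Reaction term: ξ·ΔH°_rxn = 173.16 × 112 = 19394 kJ/min
Sensible, feed 83.0→25 °C: -2768.3 kJ/min
Outlet flows (mol/min): A 48.84, B 173.16, C 173.16
Sensible, products 25→216 °C: 9536.5 kJ/min
Q = ΔH = 26162 kJ/min = 436.03 kW
Heat supplied = 1569.7 MJ/h

Q_in = 1570 MJ/h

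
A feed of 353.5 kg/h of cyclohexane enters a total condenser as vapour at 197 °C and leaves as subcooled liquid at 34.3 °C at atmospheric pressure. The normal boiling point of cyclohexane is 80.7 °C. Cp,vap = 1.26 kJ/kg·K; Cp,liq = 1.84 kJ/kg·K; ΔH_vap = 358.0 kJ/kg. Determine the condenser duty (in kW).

vapour 197→80.7 °C: -146.54 kJ/kg
condensation at 80.7 °C: -358 kJ/kg
liquid 80.7→34.3 °C: -85.376 kJ/kg
Δh = -146.54 + -358 + -85.376 = -589.91 kJ/kg
Q = ṁ·Δh = 353.5 kg/h × -589.91 kJ/kg = -208530 kJ/h
|Q| = 57.926 kW

Q_c = 57.9 kW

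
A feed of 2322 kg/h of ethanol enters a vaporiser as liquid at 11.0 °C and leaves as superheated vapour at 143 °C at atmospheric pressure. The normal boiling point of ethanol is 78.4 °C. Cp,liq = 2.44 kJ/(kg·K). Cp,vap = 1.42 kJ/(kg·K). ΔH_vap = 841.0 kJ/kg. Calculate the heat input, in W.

liquid 11.0→78.4 °C: 164.46 kJ/kg
vaporisation at 78.4 °C: 841 kJ/kg
vapour 78.4→143 °C: 91.732 kJ/kg
Δh = 164.46 + 841 + 91.732 = 1097.2 kJ/kg
Q = ṁ·Δh = 2322 kg/h × 1097.2 kJ/kg = 2.5477e+06 kJ/h
|Q| = 707.69 kW = 707690 W

Q = 708000 W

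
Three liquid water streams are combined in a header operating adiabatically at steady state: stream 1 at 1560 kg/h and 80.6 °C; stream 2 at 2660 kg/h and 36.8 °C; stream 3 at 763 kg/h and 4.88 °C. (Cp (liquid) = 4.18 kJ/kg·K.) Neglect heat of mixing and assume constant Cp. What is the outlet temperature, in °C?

Energy balance with Q = 0: Σ ṁᵢCp,ᵢ(T_out − Tᵢ) = 0
Σ ṁᵢCp,ᵢTᵢ = 1560×4.18×80.6 + 2660×4.18×36.8 + 763×4.18×4.88 = 950310
Σ ṁᵢCp,ᵢ = 1560×4.18 + 2660×4.18 + 763×4.18 = 20829
T_out = 950310 / 20829 = 45.625 °C

T_out = 45.6 °C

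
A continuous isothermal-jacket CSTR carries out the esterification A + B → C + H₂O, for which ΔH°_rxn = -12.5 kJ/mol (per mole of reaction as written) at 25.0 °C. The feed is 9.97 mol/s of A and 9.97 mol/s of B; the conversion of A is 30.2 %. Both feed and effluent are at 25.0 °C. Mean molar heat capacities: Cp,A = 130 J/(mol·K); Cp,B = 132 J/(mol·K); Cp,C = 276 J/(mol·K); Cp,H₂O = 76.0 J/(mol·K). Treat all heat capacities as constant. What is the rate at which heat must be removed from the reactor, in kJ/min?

Extent of reaction ξ = 0.302 × 9.97 = 3.0109 mol/s
Reaction term: ξ·ΔH°_rxn = 3.0109 × -12.5 = -37.637 kJ/s
Q = ΔH = -37.637 kJ/s = -37.637 kW
Heat removed = 2258.2 kJ/min

Q_out = 2260 kJ/min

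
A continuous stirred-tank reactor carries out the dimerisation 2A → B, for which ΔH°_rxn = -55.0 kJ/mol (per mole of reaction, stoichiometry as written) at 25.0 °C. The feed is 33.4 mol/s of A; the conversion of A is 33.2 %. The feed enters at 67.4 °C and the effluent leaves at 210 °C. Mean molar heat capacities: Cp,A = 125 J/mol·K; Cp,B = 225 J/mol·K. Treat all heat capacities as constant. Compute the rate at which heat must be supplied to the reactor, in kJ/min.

Q_in = 15900 kJ/min

Extent of reaction ξ = 0.332 × 33.4 / 2 = 5.5444 mol/s
Reaction term: ξ·ΔH°_rxn = 5.5444 × -55.0 = -304.94 kJ/s
Sensible, feed 67.4→25 °C: -177.02 kJ/s
Outlet flows (mol/s): A 22.311, B 5.5444
Sensible, products 25→210 °C: 746.73 kJ/s
Q = ΔH = 264.77 kJ/s = 264.77 kW
Heat supplied = 15886 kJ/min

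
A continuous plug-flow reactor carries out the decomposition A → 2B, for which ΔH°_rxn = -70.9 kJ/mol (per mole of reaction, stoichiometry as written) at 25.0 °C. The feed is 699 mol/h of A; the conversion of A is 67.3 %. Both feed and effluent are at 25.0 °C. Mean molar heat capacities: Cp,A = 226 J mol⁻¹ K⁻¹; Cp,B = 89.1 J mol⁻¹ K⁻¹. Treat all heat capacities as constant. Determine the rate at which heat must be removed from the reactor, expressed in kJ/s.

Extent of reaction ξ = 0.673 × 699 = 470.43 mol/h
Reaction term: ξ·ΔH°_rxn = 470.43 × -70.9 = -33353 kJ/h
Q = ΔH = -33353 kJ/h = -9.2648 kW
Heat removed = 9.2648 kJ/s

Q_out = 9.26 kJ/s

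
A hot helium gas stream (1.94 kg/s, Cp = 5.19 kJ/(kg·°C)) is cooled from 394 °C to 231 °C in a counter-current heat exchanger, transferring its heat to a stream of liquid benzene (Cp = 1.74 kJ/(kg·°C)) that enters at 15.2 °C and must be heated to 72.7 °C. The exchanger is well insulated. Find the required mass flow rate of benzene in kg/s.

ṁ_c = 16.4 kg/s

Heat released by hot stream: Q = 1.94 × 5.19 × (394 − 231) = 1641.2 kJ/s
Energy balance on cold side (adiabatic exchanger): Q = ṁ_c·Cp_c·(T_c,out − T_c,in)
ṁ_c = 1641.2 / [1.74 × (72.7 − 15.2)] = 16.404 kg/s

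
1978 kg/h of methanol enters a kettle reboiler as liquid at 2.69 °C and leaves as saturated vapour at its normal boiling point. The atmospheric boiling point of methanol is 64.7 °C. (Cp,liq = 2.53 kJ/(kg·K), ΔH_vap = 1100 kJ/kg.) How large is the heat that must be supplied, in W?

liquid 2.69→64.7 °C: 156.89 kJ/kg
vaporisation at 64.7 °C: 1100 kJ/kg
Δh = 156.89 + 1100 = 1256.9 kJ/kg
Q = ṁ·Δh = 1978 kg/h × 1256.9 kJ/kg = 2.4861e+06 kJ/h
|Q| = 690.59 kW = 690590 W

Q = 691000 W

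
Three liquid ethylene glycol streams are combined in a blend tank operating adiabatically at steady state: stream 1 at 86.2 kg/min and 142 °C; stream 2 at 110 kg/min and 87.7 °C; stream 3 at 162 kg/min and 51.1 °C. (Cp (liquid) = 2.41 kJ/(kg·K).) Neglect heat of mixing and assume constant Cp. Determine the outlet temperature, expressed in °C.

T_out = 84.2 °C

Energy balance with Q = 0: Σ ṁᵢCp,ᵢ(T_out − Tᵢ) = 0
Σ ṁᵢCp,ᵢTᵢ = 86.2×2.41×142 + 110×2.41×87.7 + 162×2.41×51.1 = 72699
Σ ṁᵢCp,ᵢ = 86.2×2.41 + 110×2.41 + 162×2.41 = 863.26
T_out = 72699 / 863.26 = 84.214 °C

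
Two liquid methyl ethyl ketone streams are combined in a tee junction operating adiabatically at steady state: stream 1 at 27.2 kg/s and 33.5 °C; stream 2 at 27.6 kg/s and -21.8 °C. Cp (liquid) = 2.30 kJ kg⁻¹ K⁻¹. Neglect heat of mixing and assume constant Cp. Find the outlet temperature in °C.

No heat crosses the boundary, so H_out = H_in.
T_out = Σ ṁᵢCp,ᵢTᵢ / Σ ṁᵢCp,ᵢ
      = 711.9 / 126.04 = 5.6482 °C

T_out = 5.65 °C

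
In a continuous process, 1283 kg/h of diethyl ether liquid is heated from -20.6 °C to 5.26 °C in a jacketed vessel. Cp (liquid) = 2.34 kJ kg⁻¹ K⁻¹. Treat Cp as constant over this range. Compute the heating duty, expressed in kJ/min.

Q = 1290 kJ/min

Q = ṁ·Cp·ΔT = 1283 × 2.34 × (5.26 − -20.6) = 77637 kJ/h
Converting: 77637 / 3600 s = 21.566 kW
Heating duty = 1294 kJ/min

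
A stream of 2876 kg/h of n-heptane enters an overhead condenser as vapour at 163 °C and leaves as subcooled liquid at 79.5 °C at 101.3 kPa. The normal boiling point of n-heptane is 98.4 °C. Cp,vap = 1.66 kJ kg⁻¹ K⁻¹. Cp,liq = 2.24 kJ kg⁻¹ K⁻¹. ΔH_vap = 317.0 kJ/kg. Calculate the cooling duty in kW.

vapour 163→98.4 °C: -107.24 kJ/kg
condensation at 98.4 °C: -317 kJ/kg
liquid 98.4→79.5 °C: -42.336 kJ/kg
Δh = -107.24 + -317 + -42.336 = -466.57 kJ/kg
Q = ṁ·Δh = 2876 kg/h × -466.57 kJ/kg = -1.3419e+06 kJ/h
|Q| = 372.74 kW

Q_c = 373 kW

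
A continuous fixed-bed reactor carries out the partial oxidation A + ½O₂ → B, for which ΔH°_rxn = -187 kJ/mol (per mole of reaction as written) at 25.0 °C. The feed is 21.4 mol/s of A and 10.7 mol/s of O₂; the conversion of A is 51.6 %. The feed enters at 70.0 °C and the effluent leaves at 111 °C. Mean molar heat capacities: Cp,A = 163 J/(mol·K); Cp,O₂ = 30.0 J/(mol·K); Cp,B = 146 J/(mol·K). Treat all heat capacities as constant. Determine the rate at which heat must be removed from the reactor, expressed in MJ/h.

Q_out = 6980 MJ/h

Extent of reaction ξ = 0.516 × 21.4 = 11.042 mol/s
Reaction term: ξ·ΔH°_rxn = 11.042 × -187 = -2064.9 kJ/s
Sensible, feed 70.0→25 °C: -171.41 kJ/s
Outlet flows (mol/s): A 10.358, O₂ 5.1788, B 11.042
Sensible, products 25→111 °C: 297.2 kJ/s
Q = ΔH = -1939.1 kJ/s = -1939.1 kW
Heat removed = 6980.9 MJ/h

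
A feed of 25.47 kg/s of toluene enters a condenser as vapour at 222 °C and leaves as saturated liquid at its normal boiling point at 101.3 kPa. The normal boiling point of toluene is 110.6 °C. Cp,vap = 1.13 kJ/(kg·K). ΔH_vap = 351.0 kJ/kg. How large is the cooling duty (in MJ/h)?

Q_c = 43700 MJ/h

vapour 222→110.6 °C: -125.88 kJ/kg
condensation at 110.6 °C: -351 kJ/kg
Δh = -125.88 + -351 = -476.88 kJ/kg
Q = ṁ·Δh = 25.47 kg/s × -476.88 kJ/kg = -12146 kJ/s
|Q| = 12146 kW = 43726 MJ/h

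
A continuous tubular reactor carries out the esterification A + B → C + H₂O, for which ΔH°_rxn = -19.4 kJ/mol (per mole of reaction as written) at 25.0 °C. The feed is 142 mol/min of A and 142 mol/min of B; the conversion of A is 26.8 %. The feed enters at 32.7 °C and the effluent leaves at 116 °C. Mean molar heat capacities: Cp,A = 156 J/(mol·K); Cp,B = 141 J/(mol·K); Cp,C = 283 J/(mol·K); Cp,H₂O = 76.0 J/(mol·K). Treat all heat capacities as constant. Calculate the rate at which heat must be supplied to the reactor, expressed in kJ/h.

Q_in = 179000 kJ/h

Extent of reaction ξ = 0.268 × 142 = 38.056 mol/min
Reaction term: ξ·ΔH°_rxn = 38.056 × -19.4 = -738.29 kJ/min
Sensible, feed 32.7→25 °C: -324.74 kJ/min
Outlet flows (mol/min): A 103.94, B 103.94, C 38.056, H₂O 38.056
Sensible, products 25→116 °C: 4052.5 kJ/min
Q = ΔH = 2989.5 kJ/min = 49.825 kW
Heat supplied = 179370 kJ/h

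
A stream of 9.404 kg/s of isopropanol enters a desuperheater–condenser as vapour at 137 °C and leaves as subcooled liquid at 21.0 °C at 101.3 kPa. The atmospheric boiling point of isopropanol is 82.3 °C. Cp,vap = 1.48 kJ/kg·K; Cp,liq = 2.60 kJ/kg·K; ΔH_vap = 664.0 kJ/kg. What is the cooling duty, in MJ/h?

Q_c = 30600 MJ/h

vapour 137→82.3 °C: -80.956 kJ/kg
condensation at 82.3 °C: -664 kJ/kg
liquid 82.3→21.0 °C: -159.38 kJ/kg
Δh = -80.956 + -664 + -159.38 = -904.34 kJ/kg
Q = ṁ·Δh = 9.404 kg/s × -904.34 kJ/kg = -8504.4 kJ/s
|Q| = 8504.4 kW = 30616 MJ/h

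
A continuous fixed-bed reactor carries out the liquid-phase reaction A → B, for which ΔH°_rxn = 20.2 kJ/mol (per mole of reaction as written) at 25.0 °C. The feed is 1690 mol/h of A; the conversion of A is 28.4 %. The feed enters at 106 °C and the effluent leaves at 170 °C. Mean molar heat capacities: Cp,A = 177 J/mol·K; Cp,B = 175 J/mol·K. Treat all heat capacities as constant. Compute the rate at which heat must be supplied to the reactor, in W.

Q_in = 7970 W

Extent of reaction ξ = 0.284 × 1690 = 479.96 mol/h
Reaction term: ξ·ΔH°_rxn = 479.96 × 20.2 = 9695.2 kJ/h
Sensible, feed 106→25 °C: -24230 kJ/h
Outlet flows (mol/h): A 1210, B 479.96
Sensible, products 25→170 °C: 43235 kJ/h
Q = ΔH = 28700 kJ/h = 7.9723 kW
Heat supplied = 7972.3 W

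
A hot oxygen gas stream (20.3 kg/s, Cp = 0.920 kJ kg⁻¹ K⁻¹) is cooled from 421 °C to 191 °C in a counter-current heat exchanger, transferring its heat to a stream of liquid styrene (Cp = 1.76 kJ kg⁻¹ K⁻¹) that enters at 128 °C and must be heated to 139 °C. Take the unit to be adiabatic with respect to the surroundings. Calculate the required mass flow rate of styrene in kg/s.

ṁ_c = 222 kg/s

Heat released by hot stream: Q = 20.3 × 0.920 × (421 − 191) = 4295.5 kJ/s
Energy balance on cold side (adiabatic exchanger): Q = ṁ_c·Cp_c·(T_c,out − T_c,in)
ṁ_c = 4295.5 / [1.76 × (139 − 128)] = 221.87 kg/s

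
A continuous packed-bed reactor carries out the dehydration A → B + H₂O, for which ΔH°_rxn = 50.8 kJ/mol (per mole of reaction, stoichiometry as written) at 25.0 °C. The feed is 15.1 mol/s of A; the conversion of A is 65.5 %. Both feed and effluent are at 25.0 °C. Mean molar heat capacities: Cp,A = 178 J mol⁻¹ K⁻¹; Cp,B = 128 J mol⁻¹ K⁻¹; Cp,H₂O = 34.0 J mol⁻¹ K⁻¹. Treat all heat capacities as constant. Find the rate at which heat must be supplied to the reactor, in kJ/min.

Extent of reaction ξ = 0.655 × 15.1 = 9.8905 mol/s
Reaction term: ξ·ΔH°_rxn = 9.8905 × 50.8 = 502.44 kJ/s
Q = ΔH = 502.44 kJ/s = 502.44 kW
Heat supplied = 30146 kJ/min

Q_in = 30100 kJ/min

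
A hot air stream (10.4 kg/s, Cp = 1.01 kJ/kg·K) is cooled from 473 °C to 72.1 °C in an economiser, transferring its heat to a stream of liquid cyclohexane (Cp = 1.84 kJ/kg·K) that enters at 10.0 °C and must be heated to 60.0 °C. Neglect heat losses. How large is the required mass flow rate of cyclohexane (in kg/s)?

ṁ_c = 45.8 kg/s

Heat released by hot stream: Q = 10.4 × 1.01 × (473 − 72.1) = 4211.1 kJ/s
Energy balance on cold side (adiabatic exchanger): Q = ṁ_c·Cp_c·(T_c,out − T_c,in)
ṁ_c = 4211.1 / [1.84 × (60.0 − 10.0)] = 45.772 kg/s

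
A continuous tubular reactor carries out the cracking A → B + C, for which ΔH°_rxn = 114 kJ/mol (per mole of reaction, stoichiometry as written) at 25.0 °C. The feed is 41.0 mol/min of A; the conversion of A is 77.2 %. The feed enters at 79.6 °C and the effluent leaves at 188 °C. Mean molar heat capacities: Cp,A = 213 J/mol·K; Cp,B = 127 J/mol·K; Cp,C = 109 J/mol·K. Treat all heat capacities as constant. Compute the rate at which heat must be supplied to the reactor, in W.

Q_in = 77900 W

Extent of reaction ξ = 0.772 × 41.0 = 31.652 mol/min
Reaction term: ξ·ΔH°_rxn = 31.652 × 114 = 3608.3 kJ/min
Sensible, feed 79.6→25 °C: -476.82 kJ/min
Outlet flows (mol/min): A 9.348, B 31.652, C 31.652
Sensible, products 25→188 °C: 1542.1 kJ/min
Q = ΔH = 4673.6 kJ/min = 77.894 kW
Heat supplied = 77894 W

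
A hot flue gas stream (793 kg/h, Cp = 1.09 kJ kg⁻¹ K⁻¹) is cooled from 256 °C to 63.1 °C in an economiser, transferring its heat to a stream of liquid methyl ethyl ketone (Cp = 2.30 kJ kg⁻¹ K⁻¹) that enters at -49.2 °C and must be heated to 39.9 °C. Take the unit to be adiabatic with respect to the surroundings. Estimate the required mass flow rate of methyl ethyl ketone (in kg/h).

ṁ_c = 814 kg/h

Heat released by hot stream: Q = 793 × 1.09 × (256 − 63.1) = 166740 kJ/h
Energy balance on cold side (adiabatic exchanger): Q = ṁ_c·Cp_c·(T_c,out − T_c,in)
ṁ_c = 166740 / [2.30 × (39.9 − -49.2)] = 813.63 kg/h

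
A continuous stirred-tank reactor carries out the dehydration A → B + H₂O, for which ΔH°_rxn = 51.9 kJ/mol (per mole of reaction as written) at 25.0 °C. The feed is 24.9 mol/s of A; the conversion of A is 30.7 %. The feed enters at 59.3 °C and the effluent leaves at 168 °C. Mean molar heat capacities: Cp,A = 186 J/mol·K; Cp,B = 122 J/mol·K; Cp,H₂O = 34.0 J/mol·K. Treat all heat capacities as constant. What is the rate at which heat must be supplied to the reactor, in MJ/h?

Q_in = 3120 MJ/h

Extent of reaction ξ = 0.307 × 24.9 = 7.6443 mol/s
Reaction term: ξ·ΔH°_rxn = 7.6443 × 51.9 = 396.74 kJ/s
Sensible, feed 59.3→25 °C: -158.86 kJ/s
Outlet flows (mol/s): A 17.256, B 7.6443, H₂O 7.6443
Sensible, products 25→168 °C: 629.5 kJ/s
Q = ΔH = 867.38 kJ/s = 867.38 kW
Heat supplied = 3122.6 MJ/h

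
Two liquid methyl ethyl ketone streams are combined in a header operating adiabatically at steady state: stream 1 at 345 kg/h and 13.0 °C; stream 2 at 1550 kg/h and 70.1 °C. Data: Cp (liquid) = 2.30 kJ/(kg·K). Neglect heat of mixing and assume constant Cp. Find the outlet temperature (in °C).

T_out = 59.7 °C

Adiabatic, steady state ⇒ Σ ṁᵢCp,ᵢ(T_out − Tᵢ) = 0
T_out = Σ ṁᵢCp,ᵢTᵢ / Σ ṁᵢCp,ᵢ
      = 260220 / 4358.5 = 59.704 °C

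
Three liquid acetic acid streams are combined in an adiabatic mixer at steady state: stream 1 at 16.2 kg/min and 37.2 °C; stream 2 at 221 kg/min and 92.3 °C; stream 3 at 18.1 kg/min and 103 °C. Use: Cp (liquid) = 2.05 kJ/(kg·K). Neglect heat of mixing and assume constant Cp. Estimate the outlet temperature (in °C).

No heat crosses the boundary, so H_out = H_in.
Σ ṁᵢCp,ᵢTᵢ = 16.2×2.05×37.2 + 221×2.05×92.3 + 18.1×2.05×103 = 46874
Σ ṁᵢCp,ᵢ = 16.2×2.05 + 221×2.05 + 18.1×2.05 = 523.36
T_out = 46874 / 523.36 = 89.562 °C

T_out = 89.6 °C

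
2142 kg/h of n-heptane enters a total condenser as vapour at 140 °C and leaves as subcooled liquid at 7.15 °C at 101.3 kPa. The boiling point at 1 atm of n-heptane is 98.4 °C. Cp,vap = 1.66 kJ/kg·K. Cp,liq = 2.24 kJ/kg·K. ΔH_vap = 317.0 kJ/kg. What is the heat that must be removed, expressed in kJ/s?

vapour 140→98.4 °C: -69.056 kJ/kg
condensation at 98.4 °C: -317 kJ/kg
liquid 98.4→7.15 °C: -204.4 kJ/kg
Δh = -69.056 + -317 + -204.4 = -590.46 kJ/kg
Q = ṁ·Δh = 2142 kg/h × -590.46 kJ/kg = -1.2648e+06 kJ/h
|Q| = 351.32 kW

Q_c = 351 kJ/s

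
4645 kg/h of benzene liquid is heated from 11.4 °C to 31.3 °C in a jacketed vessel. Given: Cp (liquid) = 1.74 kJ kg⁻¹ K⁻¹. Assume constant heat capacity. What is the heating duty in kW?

Q = 44.7 kW

Q = ṁ·Cp·ΔT = 4645 × 1.74 × (31.3 − 11.4) = 160840 kJ/h
Converting: 160840 / 3600 s = 44.677 kW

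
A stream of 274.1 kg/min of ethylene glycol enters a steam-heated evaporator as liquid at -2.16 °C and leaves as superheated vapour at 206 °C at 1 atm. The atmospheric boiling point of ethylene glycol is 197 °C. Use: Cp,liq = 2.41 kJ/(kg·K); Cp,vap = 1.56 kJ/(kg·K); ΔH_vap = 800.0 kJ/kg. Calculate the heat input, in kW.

liquid -2.16→197 °C: 479.98 kJ/kg
vaporisation at 197 °C: 800 kJ/kg
vapour 197→206 °C: 14.04 kJ/kg
Δh = 479.98 + 800 + 14.04 = 1294 kJ/kg
Q = ṁ·Δh = 274.1 kg/min × 1294 kJ/kg = 354690 kJ/min
|Q| = 5911.5 kW

Q = 5910 kW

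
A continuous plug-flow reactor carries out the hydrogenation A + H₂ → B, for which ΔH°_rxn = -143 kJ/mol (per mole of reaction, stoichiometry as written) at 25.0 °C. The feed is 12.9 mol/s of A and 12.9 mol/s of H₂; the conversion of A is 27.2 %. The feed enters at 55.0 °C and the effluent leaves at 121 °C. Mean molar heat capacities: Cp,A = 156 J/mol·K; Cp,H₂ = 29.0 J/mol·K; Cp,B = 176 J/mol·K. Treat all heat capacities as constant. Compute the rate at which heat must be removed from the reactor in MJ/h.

Extent of reaction ξ = 0.272 × 12.9 = 3.5088 mol/s
Reaction term: ξ·ΔH°_rxn = 3.5088 × -143 = -501.76 kJ/s
Sensible, feed 55.0→25 °C: -71.595 kJ/s
Outlet flows (mol/s): A 9.3912, H₂ 9.3912, B 3.5088
Sensible, products 25→121 °C: 226.07 kJ/s
Q = ΔH = -347.28 kJ/s = -347.28 kW
Heat removed = 1250.2 MJ/h

Q_out = 1250 MJ/h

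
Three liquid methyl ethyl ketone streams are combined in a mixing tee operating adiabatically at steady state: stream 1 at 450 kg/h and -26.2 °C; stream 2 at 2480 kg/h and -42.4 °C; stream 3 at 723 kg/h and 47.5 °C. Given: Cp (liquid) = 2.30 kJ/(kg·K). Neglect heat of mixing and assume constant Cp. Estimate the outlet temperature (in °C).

Energy balance with Q = 0: Σ ṁᵢCp,ᵢ(T_out − Tᵢ) = 0
T_out = Σ ṁᵢCp,ᵢTᵢ / Σ ṁᵢCp,ᵢ
      = -189980 / 8401.9 = -22.611 °C

T_out = -22.6 °C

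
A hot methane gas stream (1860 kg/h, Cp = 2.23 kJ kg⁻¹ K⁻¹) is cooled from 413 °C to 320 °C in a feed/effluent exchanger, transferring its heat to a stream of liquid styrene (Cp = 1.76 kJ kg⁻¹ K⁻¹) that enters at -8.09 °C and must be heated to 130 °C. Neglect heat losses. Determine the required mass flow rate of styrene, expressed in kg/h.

Heat released by hot stream: Q = 1860 × 2.23 × (413 − 320) = 385750 kJ/h
Energy balance on cold side (adiabatic exchanger): Q = ṁ_c·Cp_c·(T_c,out − T_c,in)
ṁ_c = 385750 / [1.76 × (130 − -8.09)] = 1587.2 kg/h

ṁ_c = 1590 kg/h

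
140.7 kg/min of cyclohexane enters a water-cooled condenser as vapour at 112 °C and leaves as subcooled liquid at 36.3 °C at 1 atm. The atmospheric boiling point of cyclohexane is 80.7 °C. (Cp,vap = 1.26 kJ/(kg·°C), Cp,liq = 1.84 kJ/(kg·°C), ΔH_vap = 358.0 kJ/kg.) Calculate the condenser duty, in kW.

Q_c = 1120 kW

vapour 112→80.7 °C: -39.438 kJ/kg
condensation at 80.7 °C: -358 kJ/kg
liquid 80.7→36.3 °C: -81.696 kJ/kg
Δh = -39.438 + -358 + -81.696 = -479.13 kJ/kg
Q = ṁ·Δh = 140.7 kg/min × -479.13 kJ/kg = -67414 kJ/min
|Q| = 1123.6 kW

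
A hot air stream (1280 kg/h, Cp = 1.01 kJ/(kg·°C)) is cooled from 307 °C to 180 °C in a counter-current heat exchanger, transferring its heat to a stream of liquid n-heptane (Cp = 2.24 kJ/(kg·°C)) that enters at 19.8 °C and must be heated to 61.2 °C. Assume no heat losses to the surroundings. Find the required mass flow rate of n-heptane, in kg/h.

Heat released by hot stream: Q = 1280 × 1.01 × (307 − 180) = 164190 kJ/h
Energy balance on cold side (adiabatic exchanger): Q = ṁ_c·Cp_c·(T_c,out − T_c,in)
ṁ_c = 164190 / [2.24 × (61.2 − 19.8)] = 1770.5 kg/h

ṁ_c = 1770 kg/h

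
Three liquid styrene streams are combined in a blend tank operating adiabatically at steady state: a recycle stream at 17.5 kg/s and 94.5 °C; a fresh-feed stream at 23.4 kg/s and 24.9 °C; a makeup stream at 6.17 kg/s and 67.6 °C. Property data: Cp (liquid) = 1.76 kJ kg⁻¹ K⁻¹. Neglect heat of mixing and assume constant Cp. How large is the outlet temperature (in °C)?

Adiabatic, steady state ⇒ Σ ṁᵢCp,ᵢ(T_out − Tᵢ) = 0
T_out = Σ ṁᵢCp,ᵢTᵢ / Σ ṁᵢCp,ᵢ
      = 4670.2 / 82.843 = 56.374 °C

T_out = 56.4 °C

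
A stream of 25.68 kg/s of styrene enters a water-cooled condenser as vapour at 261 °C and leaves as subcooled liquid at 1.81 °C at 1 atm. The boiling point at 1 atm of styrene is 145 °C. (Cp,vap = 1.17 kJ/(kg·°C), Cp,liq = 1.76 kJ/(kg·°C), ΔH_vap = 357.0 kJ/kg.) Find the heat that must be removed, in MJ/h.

Q_c = 68800 MJ/h

vapour 261→145 °C: -135.72 kJ/kg
condensation at 145 °C: -357 kJ/kg
liquid 145→1.81 °C: -252.01 kJ/kg
Δh = -135.72 + -357 + -252.01 = -744.73 kJ/kg
Q = ṁ·Δh = 25.68 kg/s × -744.73 kJ/kg = -19125 kJ/s
|Q| = 19125 kW = 68849 MJ/h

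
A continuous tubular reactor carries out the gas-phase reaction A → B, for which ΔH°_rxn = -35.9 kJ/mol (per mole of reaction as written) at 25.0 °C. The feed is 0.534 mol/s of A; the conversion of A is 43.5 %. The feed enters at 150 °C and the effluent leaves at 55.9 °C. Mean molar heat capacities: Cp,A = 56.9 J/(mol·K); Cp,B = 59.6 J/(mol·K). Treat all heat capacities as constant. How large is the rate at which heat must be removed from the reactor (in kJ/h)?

Extent of reaction ξ = 0.435 × 0.534 = 0.23229 mol/s
Reaction term: ξ·ΔH°_rxn = 0.23229 × -35.9 = -8.3392 kJ/s
Sensible, feed 150→25 °C: -3.7981 kJ/s
Outlet flows (mol/s): A 0.30171, B 0.23229
Sensible, products 25→55.9 °C: 0.95826 kJ/s
Q = ΔH = -11.179 kJ/s = -11.179 kW
Heat removed = 40244 kJ/h

Q_out = 40200 kJ/h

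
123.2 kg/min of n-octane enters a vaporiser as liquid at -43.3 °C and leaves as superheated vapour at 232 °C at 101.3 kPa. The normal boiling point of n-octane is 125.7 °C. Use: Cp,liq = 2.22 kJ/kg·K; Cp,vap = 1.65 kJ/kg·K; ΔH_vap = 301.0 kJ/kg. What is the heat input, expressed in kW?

liquid -43.3→125.7 °C: 375.18 kJ/kg
vaporisation at 125.7 °C: 301 kJ/kg
vapour 125.7→232 °C: 175.39 kJ/kg
Δh = 375.18 + 301 + 175.39 = 851.58 kJ/kg
Q = ṁ·Δh = 123.2 kg/min × 851.58 kJ/kg = 104910 kJ/min
|Q| = 1748.6 kW

Q = 1750 kW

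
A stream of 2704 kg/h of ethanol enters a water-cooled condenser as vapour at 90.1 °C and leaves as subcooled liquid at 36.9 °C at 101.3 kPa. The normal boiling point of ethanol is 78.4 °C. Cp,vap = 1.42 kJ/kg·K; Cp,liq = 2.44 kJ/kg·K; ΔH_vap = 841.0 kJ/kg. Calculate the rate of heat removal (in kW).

vapour 90.1→78.4 °C: -16.614 kJ/kg
condensation at 78.4 °C: -841 kJ/kg
liquid 78.4→36.9 °C: -101.26 kJ/kg
Δh = -16.614 + -841 + -101.26 = -958.87 kJ/kg
Q = ṁ·Δh = 2704 kg/h × -958.87 kJ/kg = -2.5928e+06 kJ/h
|Q| = 720.22 kW

Q_c = 720 kW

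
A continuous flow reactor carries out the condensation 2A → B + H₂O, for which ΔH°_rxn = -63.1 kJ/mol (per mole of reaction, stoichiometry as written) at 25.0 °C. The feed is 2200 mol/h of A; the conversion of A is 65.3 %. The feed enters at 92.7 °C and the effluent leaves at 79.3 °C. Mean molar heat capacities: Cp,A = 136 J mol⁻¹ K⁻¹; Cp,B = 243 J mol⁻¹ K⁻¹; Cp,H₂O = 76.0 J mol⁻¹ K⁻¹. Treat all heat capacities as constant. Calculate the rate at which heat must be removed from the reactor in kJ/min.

Extent of reaction ξ = 0.653 × 2200 / 2 = 718.3 mol/h
Reaction term: ξ·ΔH°_rxn = 718.3 × -63.1 = -45325 kJ/h
Sensible, feed 92.7→25 °C: -20256 kJ/h
Outlet flows (mol/h): A 763.4, B 718.3, H₂O 718.3
Sensible, products 25→79.3 °C: 18080 kJ/h
Q = ΔH = -47501 kJ/h = -13.195 kW
Heat removed = 791.68 kJ/min

Q_out = 792 kJ/min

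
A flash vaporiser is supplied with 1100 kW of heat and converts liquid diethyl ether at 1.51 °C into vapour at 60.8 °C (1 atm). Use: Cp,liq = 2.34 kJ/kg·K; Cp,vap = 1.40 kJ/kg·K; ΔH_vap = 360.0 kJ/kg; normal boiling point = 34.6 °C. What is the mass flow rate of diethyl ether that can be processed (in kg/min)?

ṁ = 139 kg/min

Δh = 2.34×(34.6−1.51) + 360.0 + 1.40×(60.8−34.6) = 474.11 kJ/kg
Q = 1100 kW = 1100 kJ/s = 66000 kJ/min
ṁ = Q/Δh = 66000 / 474.11 = 139.21 kg/min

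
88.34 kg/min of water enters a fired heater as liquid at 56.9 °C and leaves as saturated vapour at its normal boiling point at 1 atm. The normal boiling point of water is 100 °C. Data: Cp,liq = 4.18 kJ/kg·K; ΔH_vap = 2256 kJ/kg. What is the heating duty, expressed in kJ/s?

liquid 56.9→100 °C: 180.16 kJ/kg
vaporisation at 100 °C: 2256 kJ/kg
Δh = 180.16 + 2256 = 2436.2 kJ/kg
Q = ṁ·Δh = 88.34 kg/min × 2436.2 kJ/kg = 215210 kJ/min
|Q| = 3586.8 kW

Q = 3590 kJ/s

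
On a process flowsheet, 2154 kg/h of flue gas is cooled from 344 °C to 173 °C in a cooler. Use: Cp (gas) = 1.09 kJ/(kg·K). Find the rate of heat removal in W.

Q_c = 112000 W

Q = ṁ·Cp·ΔT = 2154 × 1.09 × (173 − 344) = -401480 kJ/h
Converting: 401480 / 3600 s = 111.52 kW
Cooling duty = 111520 W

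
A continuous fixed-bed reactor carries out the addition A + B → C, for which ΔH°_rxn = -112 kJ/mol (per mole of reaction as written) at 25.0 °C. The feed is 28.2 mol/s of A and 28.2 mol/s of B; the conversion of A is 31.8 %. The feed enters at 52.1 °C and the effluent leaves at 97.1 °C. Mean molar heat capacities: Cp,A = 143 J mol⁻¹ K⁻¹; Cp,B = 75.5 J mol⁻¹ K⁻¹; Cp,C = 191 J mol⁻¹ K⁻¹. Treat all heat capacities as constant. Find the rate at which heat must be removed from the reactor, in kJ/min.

Q_out = 44700 kJ/min

Extent of reaction ξ = 0.318 × 28.2 = 8.9676 mol/s
Reaction term: ξ·ΔH°_rxn = 8.9676 × -112 = -1004.4 kJ/s
Sensible, feed 52.1→25 °C: -166.98 kJ/s
Outlet flows (mol/s): A 19.232, B 19.232, C 8.9676
Sensible, products 25→97.1 °C: 426.48 kJ/s
Q = ΔH = -744.88 kJ/s = -744.88 kW
Heat removed = 44693 kJ/min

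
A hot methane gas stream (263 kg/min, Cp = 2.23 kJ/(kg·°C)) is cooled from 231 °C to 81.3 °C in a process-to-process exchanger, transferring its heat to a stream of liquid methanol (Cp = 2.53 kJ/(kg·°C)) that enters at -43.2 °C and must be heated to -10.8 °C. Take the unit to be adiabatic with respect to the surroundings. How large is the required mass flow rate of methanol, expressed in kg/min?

ṁ_c = 1070 kg/min

Heat released by hot stream: Q = 263 × 2.23 × (231 − 81.3) = 87798 kJ/min
Energy balance on cold side (adiabatic exchanger): Q = ṁ_c·Cp_c·(T_c,out − T_c,in)
ṁ_c = 87798 / [2.53 × (-10.8 − -43.2)] = 1071.1 kg/min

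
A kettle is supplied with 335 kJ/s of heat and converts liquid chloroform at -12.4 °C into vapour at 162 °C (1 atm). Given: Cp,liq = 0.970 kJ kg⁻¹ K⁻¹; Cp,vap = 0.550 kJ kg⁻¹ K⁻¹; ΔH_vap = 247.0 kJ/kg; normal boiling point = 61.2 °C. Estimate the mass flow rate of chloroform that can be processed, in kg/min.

Δh = 0.970×(61.2−-12.4) + 247.0 + 0.550×(162−61.2) = 373.83 kJ/kg
Q = 335 kJ/s = 335 kJ/s = 20100 kJ/min
ṁ = Q/Δh = 20100 / 373.83 = 53.767 kg/min

ṁ = 53.8 kg/min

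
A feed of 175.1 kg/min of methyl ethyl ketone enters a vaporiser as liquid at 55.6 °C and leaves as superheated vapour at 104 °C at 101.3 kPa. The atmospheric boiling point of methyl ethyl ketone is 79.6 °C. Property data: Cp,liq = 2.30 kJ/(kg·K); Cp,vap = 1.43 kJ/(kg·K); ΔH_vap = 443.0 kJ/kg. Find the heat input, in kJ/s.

Q = 1560 kJ/s

liquid 55.6→79.6 °C: 55.2 kJ/kg
vaporisation at 79.6 °C: 443 kJ/kg
vapour 79.6→104 °C: 34.892 kJ/kg
Δh = 55.2 + 443 + 34.892 = 533.09 kJ/kg
Q = ṁ·Δh = 175.1 kg/min × 533.09 kJ/kg = 93344 kJ/min
|Q| = 1555.7 kW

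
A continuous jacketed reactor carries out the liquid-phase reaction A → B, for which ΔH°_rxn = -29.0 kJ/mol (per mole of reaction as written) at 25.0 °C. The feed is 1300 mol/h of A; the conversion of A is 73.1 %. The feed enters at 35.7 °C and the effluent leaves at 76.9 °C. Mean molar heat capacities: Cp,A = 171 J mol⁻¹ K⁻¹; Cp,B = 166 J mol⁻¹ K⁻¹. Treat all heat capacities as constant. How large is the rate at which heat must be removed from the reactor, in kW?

Extent of reaction ξ = 0.731 × 1300 = 950.3 mol/h
Reaction term: ξ·ΔH°_rxn = 950.3 × -29.0 = -27559 kJ/h
Sensible, feed 35.7→25 °C: -2378.6 kJ/h
Outlet flows (mol/h): A 349.7, B 950.3
Sensible, products 25→76.9 °C: 11291 kJ/h
Q = ΔH = -18647 kJ/h = -5.1796 kW
Heat removed = 5.1796 kW

Q_out = 5.18 kW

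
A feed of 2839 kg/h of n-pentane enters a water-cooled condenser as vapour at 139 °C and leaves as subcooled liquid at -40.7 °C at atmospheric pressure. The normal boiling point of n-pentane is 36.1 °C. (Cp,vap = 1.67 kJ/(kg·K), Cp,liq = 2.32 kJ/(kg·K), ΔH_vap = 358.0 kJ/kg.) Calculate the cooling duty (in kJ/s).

Q_c = 558 kJ/s

vapour 139→36.1 °C: -171.84 kJ/kg
condensation at 36.1 °C: -358 kJ/kg
liquid 36.1→-40.7 °C: -178.18 kJ/kg
Δh = -171.84 + -358 + -178.18 = -708.02 kJ/kg
Q = ṁ·Δh = 2839 kg/h × -708.02 kJ/kg = -2.0101e+06 kJ/h
|Q| = 558.35 kW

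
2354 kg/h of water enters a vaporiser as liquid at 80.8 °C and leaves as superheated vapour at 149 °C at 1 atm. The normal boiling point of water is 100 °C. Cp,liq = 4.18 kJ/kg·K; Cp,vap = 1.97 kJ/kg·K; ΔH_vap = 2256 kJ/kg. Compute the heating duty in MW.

liquid 80.8→100 °C: 80.256 kJ/kg
vaporisation at 100 °C: 2256 kJ/kg
vapour 100→149 °C: 96.53 kJ/kg
Δh = 80.256 + 2256 + 96.53 = 2432.8 kJ/kg
Q = ṁ·Δh = 2354 kg/h × 2432.8 kJ/kg = 5.7268e+06 kJ/h
|Q| = 1590.8 kW = 1.5908 MW

Q = 1.59 MW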